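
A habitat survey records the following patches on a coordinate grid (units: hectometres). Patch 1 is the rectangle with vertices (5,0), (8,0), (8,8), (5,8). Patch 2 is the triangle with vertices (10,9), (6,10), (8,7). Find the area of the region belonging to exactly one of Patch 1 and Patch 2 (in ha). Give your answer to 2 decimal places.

|Patch 1| = 24, |Patch 2| = 5, |Patch 1∩Patch 2| = 0.3333.
|Patch 1 △ Patch 2| = |Patch 1| + |Patch 2| − 2·|Patch 1∩Patch 2| = 24 + 5 − 0.6667 = 28.33.

28.33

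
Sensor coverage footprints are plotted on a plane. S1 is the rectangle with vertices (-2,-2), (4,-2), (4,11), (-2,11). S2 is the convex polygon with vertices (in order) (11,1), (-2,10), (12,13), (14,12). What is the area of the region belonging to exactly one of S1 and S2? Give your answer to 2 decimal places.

|S1| = 78, |S2| = 95, |S1∩S2| = 16.1282.
|S1 △ S2| = |S1| + |S2| − 2·|S1∩S2| = 78 + 95 − 32.2564 = 140.74.

140.74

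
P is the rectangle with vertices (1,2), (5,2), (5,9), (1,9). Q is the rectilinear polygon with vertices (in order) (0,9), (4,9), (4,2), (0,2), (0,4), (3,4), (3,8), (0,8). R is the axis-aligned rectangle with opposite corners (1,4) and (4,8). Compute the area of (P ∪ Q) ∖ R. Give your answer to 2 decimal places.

19.00

|P ∪ Q| = 31.
|(P ∪ Q) ∩ R| = 12.
|(P ∪ Q) ∖ R| = 31 − 12 = 19.00.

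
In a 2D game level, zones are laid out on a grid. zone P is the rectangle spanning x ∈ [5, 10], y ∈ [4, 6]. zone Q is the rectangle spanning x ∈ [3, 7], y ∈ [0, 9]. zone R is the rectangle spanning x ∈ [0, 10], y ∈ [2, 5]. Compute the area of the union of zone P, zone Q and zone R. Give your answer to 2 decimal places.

57.00

By inclusion–exclusion:
Individual areas: |zone P| = 10, |zone Q| = 36, |zone R| = 30.
|zone P∩zone Q|: x∈[5,7], y∈[4,6] → 2·2 = 4.
|zone P∩zone R|: x∈[5,10], y∈[4,5] → 5·1 = 5.
|zone Q∩zone R|: x∈[3,7], y∈[2,5] → 4·3 = 12.
|zone P∩zone Q∩zone R| = 2.
|zone P ∪ zone Q ∪ zone R| = 76 − 21 + 2 = 57.00.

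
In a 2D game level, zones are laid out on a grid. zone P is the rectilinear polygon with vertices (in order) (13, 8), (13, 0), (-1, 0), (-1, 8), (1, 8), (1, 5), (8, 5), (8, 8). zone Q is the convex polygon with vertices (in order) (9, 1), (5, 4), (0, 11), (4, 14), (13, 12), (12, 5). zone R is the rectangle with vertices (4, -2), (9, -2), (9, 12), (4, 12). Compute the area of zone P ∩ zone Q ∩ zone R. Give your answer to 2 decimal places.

13.36

The intersection is the polygon with vertices (8,8), (9,8), (9,1), (5,4), (4.286,5), (8,5).
By the shoelace formula its area is 13.36.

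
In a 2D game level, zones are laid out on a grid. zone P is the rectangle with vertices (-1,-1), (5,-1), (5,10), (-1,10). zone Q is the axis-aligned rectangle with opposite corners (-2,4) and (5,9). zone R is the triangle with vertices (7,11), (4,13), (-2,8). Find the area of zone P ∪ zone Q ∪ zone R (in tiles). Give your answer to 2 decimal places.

80.90

By inclusion–exclusion:
Individual areas: |zone P| = 66, |zone Q| = 35, |zone R| = 13.5.
|zone P∩zone Q|: x∈[-1,5], y∈[4,9] → 6·5 = 30.
|zone P∩zone R| = 3.35.
|zone Q∩zone R| = 0.9.
|zone P∩zone Q∩zone R| = 0.65.
|zone P ∪ zone Q ∪ zone R| = 114.5 − 34.25 + 0.65 = 80.90.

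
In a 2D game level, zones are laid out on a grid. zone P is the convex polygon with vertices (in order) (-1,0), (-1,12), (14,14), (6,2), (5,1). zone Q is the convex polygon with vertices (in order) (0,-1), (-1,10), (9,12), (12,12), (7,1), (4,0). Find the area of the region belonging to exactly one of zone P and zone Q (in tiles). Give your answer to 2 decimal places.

41.38

|zone P| = 126.5, |zone Q| = 109.5, |zone P∩zone Q| = 97.3081.
|zone P △ zone Q| = |zone P| + |zone Q| − 2·|zone P∩zone Q| = 126.5 + 109.5 − 194.6162 = 41.38.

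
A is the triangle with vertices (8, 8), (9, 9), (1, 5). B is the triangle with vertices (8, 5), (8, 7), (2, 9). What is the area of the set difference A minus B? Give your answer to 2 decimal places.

|A| = 2, |A∩B| = 0.4476.
|A ∖ B| = |A| − |A∩B| = 2 − 0.4476 = 1.55.

1.55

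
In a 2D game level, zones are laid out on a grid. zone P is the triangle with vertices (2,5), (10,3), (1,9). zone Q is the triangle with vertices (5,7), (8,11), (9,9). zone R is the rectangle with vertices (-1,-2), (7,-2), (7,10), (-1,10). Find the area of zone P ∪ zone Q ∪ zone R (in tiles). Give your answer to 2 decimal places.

101.21

By inclusion–exclusion:
Individual areas: |zone P| = 15, |zone Q| = 5, |zone R| = 96.
|zone P∩zone Q| = 0.
|zone P∩zone R| = 13.125.
|zone Q∩zone R| = 1.6667.
|zone P∩zone Q∩zone R| = 0.
|zone P ∪ zone Q ∪ zone R| = 116 − 14.7917 + 0 = 101.21.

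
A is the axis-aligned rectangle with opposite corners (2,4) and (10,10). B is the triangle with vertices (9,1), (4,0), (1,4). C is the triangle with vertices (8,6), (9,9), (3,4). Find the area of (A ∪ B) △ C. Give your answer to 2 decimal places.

|A ∪ B| = 59.5.
|(A ∪ B) ∩ C| = 6.5.
|(A ∪ B) △ C| = 59.5 + 6.5 − 13 = 53.00.

53.00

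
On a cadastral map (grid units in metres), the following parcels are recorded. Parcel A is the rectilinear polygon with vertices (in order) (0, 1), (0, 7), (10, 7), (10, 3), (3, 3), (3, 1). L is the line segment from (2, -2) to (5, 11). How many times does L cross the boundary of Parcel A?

4

The segment meets the boundary at (4.077,7), (3.154,3), (3,2.333), (2.692,1).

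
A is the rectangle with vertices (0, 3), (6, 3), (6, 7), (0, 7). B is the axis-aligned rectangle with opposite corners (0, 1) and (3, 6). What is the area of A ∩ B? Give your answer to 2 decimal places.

|A∩B|: x∈[0,3], y∈[3,6] → 3·3 = 9.

9.00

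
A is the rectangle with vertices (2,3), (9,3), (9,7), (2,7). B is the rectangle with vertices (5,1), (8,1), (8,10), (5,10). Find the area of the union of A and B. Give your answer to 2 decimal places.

43.00

By inclusion–exclusion:
Individual areas: |A| = 28, |B| = 27.
|A∩B|: x∈[5,8], y∈[3,7] → 3·4 = 12.
|A ∪ B| = 55 − 12 = 43.00.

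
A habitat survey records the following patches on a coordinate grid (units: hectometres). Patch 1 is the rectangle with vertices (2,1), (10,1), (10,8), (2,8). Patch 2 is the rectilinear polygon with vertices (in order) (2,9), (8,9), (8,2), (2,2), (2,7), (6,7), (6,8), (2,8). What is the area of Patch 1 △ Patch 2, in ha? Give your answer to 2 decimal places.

30.00

|Patch 1| = 56, |Patch 2| = 38, |Patch 1∩Patch 2| = 32.
|Patch 1 △ Patch 2| = |Patch 1| + |Patch 2| − 2·|Patch 1∩Patch 2| = 56 + 38 − 64 = 30.00.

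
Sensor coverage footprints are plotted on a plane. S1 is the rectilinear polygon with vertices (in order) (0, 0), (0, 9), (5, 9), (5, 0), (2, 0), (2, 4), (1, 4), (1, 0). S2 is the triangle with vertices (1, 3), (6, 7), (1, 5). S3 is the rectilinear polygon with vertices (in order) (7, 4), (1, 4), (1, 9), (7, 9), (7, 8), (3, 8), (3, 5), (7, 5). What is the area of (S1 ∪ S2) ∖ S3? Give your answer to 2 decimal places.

27.80

|S1 ∪ S2| = 41.8.
|(S1 ∪ S2) ∩ S3| = 14.
|(S1 ∪ S2) ∖ S3| = 41.8 − 14 = 27.80.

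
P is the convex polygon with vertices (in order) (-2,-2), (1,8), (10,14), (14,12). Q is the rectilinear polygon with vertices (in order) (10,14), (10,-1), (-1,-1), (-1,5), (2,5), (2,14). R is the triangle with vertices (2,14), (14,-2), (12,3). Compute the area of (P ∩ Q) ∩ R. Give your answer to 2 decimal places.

The region (P ∩ Q) ∩ R is the polygon with vertices (5.019,10.679), (8.329,7.038), (7.66,6.453), (4.667,10.444).
By the shoelace formula its area is 3.24.

3.24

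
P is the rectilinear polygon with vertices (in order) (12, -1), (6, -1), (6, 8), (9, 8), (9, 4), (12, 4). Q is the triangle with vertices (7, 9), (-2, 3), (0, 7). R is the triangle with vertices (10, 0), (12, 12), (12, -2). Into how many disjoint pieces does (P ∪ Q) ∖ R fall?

(P ∪ Q) ∖ R splits into 2 disjoint pieces (area 33.8333, area 12).

2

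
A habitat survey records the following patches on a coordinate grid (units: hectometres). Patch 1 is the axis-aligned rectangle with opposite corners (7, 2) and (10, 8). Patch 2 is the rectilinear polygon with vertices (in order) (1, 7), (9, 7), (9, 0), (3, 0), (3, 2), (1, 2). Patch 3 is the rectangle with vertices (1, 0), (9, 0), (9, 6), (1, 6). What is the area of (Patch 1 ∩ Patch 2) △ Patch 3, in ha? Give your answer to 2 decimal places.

|Patch 1 ∩ Patch 2| = 10.
|(Patch 1 ∩ Patch 2) ∩ Patch 3| = 8.
|(Patch 1 ∩ Patch 2) △ Patch 3| = 10 + 48 − 16 = 42.00.

42.00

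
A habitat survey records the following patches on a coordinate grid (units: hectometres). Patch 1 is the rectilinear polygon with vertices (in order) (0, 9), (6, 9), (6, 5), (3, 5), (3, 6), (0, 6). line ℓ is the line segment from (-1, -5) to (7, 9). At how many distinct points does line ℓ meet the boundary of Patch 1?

The segment meets the boundary at (6,7.25), (4.714,5).

2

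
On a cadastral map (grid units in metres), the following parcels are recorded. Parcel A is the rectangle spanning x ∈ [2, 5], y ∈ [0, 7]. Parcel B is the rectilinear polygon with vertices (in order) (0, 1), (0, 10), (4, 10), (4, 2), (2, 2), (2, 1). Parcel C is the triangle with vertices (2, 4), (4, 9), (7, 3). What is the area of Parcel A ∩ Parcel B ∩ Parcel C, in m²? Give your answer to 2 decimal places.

The intersection is the polygon with vertices (4,7), (4,3.6), (2,4), (3.2,7).
By the shoelace formula its area is 4.60.

4.60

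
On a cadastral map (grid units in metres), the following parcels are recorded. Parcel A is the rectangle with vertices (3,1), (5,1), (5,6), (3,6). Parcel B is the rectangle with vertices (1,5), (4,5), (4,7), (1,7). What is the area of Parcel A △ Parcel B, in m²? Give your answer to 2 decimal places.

14.00

|Parcel A∩Parcel B|: x∈[3,4], y∈[5,6] → 1·1 = 1.
|Parcel A △ Parcel B| = |Parcel A| + |Parcel B| − 2·|Parcel A∩Parcel B| = 10 + 6 − 2 = 14.00.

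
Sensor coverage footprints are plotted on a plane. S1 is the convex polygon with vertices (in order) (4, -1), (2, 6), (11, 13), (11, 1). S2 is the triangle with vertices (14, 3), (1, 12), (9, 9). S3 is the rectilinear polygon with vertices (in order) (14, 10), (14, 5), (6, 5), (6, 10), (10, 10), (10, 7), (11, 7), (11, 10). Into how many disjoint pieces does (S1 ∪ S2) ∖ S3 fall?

(S1 ∪ S2) ∖ S3 splits into 3 disjoint pieces (area 54.0979, area 8.7857, area 1.2222).

3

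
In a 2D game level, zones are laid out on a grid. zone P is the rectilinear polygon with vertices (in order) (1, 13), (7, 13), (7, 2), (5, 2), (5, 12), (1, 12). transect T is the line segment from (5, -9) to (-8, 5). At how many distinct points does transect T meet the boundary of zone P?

0

The segment lies entirely outside zone P and never meets its boundary.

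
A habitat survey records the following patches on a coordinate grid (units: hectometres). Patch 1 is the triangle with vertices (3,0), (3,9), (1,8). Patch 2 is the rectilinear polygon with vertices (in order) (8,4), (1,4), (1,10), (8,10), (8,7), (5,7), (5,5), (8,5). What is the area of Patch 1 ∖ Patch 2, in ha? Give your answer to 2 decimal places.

|Patch 1| = 9, |Patch 1∩Patch 2| = 7.
|Patch 1 ∖ Patch 2| = |Patch 1| − |Patch 1∩Patch 2| = 9 − 7 = 2.00.

2.00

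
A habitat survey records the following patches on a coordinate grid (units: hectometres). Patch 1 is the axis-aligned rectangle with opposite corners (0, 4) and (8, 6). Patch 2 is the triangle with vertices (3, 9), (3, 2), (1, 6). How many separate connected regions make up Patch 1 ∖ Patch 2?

Patch 1 ∖ Patch 2 splits into 2 disjoint pieces (area 10, area 3).

2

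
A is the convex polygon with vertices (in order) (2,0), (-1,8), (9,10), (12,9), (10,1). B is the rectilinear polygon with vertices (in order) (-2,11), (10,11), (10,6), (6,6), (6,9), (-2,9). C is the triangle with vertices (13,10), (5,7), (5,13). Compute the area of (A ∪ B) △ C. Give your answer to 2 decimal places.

105.66

|A ∪ B| = 113.1667.
|(A ∪ B) ∩ C| = 15.7549.
|(A ∪ B) △ C| = 113.1667 + 24 − 31.5098 = 105.66.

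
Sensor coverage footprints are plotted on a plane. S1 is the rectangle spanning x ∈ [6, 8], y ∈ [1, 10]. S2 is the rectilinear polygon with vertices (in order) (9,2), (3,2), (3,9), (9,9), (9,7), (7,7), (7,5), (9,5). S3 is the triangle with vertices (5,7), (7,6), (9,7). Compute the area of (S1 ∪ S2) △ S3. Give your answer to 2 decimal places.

|S1 ∪ S2| = 44.
|(S1 ∪ S2) ∩ S3| = 1.75.
|(S1 ∪ S2) △ S3| = 44 + 2 − 3.5 = 42.50.

42.50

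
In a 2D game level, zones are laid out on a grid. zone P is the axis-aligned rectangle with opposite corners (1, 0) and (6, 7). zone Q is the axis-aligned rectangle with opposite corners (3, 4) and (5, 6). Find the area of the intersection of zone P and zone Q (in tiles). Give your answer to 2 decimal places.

|zone P∩zone Q|: x∈[3,5], y∈[4,6] → 2·2 = 4.

4.00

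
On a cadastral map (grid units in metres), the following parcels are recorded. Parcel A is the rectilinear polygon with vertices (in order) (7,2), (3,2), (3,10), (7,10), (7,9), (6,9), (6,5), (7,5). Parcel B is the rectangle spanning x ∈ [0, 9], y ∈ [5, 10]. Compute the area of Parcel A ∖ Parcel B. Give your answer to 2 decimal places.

|Parcel A| = 28, |Parcel A∩Parcel B| = 16.
|Parcel A ∖ Parcel B| = |Parcel A| − |Parcel A∩Parcel B| = 28 − 16 = 12.00.

12.00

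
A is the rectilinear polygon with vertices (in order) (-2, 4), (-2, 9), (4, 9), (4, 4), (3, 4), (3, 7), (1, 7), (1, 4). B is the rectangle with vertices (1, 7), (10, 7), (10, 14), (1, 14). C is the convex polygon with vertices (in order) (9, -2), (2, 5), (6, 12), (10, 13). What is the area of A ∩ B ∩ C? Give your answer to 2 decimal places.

0.64

The intersection is the polygon with vertices (4,7), (3.143,7), (4,8.5).
By the shoelace formula its area is 0.64.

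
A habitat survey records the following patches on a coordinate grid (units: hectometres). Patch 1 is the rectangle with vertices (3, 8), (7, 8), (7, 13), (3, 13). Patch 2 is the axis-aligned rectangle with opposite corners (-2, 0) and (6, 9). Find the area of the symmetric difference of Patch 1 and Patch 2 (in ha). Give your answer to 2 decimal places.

|Patch 1∩Patch 2|: x∈[3,6], y∈[8,9] → 3·1 = 3.
|Patch 1 △ Patch 2| = |Patch 1| + |Patch 2| − 2·|Patch 1∩Patch 2| = 20 + 72 − 6 = 86.00.

86.00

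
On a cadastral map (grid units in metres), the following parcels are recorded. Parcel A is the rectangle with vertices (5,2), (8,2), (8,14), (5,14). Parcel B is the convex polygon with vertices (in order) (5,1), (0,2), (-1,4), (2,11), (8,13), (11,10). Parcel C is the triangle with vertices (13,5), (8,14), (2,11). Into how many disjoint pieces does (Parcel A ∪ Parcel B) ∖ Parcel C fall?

3

(Parcel A ∪ Parcel B) ∖ Parcel C splits into 3 disjoint pieces (area 63.7278, area 2.25, area 0.928).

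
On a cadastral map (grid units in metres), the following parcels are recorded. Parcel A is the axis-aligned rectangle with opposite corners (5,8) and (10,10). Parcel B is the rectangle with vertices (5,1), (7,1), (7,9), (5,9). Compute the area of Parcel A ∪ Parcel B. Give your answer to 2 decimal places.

24.00

By inclusion–exclusion:
Individual areas: |Parcel A| = 10, |Parcel B| = 16.
|Parcel A∩Parcel B|: x∈[5,7], y∈[8,9] → 2·1 = 2.
|Parcel A ∪ Parcel B| = 26 − 2 = 24.00.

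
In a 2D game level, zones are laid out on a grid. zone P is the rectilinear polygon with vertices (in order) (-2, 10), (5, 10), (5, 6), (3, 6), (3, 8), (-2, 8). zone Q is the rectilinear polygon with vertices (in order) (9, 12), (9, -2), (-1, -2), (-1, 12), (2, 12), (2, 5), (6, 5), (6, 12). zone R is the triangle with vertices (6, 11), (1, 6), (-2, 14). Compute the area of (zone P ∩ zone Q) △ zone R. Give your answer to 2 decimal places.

25.00

|zone P ∩ zone Q| = 6.
|(zone P ∩ zone Q) ∩ zone R| = 4.25.
|(zone P ∩ zone Q) △ zone R| = 6 + 27.5 − 8.5 = 25.00.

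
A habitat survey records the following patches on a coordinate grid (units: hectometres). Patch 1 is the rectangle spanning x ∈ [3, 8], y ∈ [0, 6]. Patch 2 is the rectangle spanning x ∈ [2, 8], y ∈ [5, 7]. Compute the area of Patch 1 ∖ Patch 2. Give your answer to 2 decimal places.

|Patch 1∩Patch 2|: x∈[3,8], y∈[5,6] → 5·1 = 5.
|Patch 1| = 30.
|Patch 1 ∖ Patch 2| = |Patch 1| − |Patch 1∩Patch 2| = 30 − 5 = 25.00.

25.00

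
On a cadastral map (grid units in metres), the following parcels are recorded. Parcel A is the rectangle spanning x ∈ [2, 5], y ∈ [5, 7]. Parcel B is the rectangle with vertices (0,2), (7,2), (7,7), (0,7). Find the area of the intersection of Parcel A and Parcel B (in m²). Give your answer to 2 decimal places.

|Parcel A∩Parcel B|: x∈[2,5], y∈[5,7] → 3·2 = 6.

6.00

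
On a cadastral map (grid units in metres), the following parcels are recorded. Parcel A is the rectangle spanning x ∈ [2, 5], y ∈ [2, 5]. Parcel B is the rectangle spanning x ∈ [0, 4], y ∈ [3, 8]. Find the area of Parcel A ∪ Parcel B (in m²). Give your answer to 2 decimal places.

25.00

By inclusion–exclusion:
Individual areas: |Parcel A| = 9, |Parcel B| = 20.
|Parcel A∩Parcel B|: x∈[2,4], y∈[3,5] → 2·2 = 4.
|Parcel A ∪ Parcel B| = 29 − 4 = 25.00.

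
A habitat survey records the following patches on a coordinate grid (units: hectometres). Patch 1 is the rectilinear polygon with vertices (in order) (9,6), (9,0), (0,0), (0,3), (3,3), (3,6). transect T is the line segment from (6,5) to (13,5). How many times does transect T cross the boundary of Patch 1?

The segment meets the boundary at (9,5).

1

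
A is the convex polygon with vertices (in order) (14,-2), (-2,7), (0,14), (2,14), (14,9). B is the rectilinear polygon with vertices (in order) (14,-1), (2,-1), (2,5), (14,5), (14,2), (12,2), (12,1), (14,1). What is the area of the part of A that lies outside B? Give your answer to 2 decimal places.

|A| = 147, |A∩B| = 40.6111.
|A ∖ B| = |A| − |A∩B| = 147 − 40.6111 = 106.39.

106.39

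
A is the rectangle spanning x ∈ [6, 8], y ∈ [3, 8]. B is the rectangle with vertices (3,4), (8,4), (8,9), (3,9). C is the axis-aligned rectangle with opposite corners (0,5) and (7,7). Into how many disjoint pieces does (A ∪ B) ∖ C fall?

1

(A ∪ B) ∖ C is a single connected region.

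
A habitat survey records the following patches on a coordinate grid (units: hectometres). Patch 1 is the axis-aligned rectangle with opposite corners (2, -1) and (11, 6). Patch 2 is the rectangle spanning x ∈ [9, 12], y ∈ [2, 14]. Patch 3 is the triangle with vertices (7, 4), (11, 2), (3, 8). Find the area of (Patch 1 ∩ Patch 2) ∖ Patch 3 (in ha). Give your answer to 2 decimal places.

|Patch 1 ∩ Patch 2| = 8.
|(Patch 1 ∩ Patch 2) ∩ Patch 3| = 0.5.
|(Patch 1 ∩ Patch 2) ∖ Patch 3| = 8 − 0.5 = 7.50.

7.50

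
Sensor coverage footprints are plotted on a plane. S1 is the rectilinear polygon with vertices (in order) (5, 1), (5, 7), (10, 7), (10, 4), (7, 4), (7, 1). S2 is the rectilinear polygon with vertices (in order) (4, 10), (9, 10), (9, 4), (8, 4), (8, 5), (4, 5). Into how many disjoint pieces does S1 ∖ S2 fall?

2

S1 ∖ S2 splits into 2 disjoint pieces (area 9, area 3).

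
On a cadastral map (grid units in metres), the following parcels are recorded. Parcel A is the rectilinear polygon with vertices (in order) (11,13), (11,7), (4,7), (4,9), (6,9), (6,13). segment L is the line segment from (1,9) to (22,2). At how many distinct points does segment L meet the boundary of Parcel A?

2

The segment meets the boundary at (7,7), (4,8).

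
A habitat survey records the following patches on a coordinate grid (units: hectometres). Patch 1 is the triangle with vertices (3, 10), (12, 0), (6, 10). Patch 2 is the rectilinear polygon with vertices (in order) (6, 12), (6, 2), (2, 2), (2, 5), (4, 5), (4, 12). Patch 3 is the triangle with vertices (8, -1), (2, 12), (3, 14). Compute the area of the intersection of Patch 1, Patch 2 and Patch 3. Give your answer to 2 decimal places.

The intersection is the polygon with vertices (4,10), (4.333,10), (5.118,7.647), (4,8.889).
By the shoelace formula its area is 1.01.

1.01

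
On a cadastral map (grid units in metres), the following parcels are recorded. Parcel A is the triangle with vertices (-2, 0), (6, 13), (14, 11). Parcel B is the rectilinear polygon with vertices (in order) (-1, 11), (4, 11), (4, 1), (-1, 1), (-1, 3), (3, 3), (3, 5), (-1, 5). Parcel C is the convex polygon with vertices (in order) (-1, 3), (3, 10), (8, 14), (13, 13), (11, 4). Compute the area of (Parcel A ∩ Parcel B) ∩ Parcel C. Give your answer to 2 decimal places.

The region (Parcel A ∩ Parcel B) ∩ Parcel C is the polygon with vertices (4,4.125), (3,3.438), (3,5), (1.077,5), (4,9.75).
By the shoelace formula its area is 8.16.

8.16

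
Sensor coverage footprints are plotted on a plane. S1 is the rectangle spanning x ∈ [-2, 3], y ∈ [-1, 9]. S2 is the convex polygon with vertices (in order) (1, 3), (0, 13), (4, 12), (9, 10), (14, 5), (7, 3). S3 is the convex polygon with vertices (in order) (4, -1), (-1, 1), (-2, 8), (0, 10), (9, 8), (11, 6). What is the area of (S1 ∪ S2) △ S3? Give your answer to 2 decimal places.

|S1 ∪ S2| = 124.7.
|(S1 ∪ S2) ∩ S3| = 78.1602.
|(S1 ∪ S2) △ S3| = 124.7 + 91 − 156.3205 = 59.38.

59.38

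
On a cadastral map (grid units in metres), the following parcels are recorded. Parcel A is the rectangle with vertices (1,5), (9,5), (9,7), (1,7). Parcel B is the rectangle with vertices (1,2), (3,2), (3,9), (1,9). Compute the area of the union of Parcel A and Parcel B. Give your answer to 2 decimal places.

By inclusion–exclusion:
Individual areas: |Parcel A| = 16, |Parcel B| = 14.
|Parcel A∩Parcel B|: x∈[1,3], y∈[5,7] → 2·2 = 4.
|Parcel A ∪ Parcel B| = 30 − 4 = 26.00.

26.00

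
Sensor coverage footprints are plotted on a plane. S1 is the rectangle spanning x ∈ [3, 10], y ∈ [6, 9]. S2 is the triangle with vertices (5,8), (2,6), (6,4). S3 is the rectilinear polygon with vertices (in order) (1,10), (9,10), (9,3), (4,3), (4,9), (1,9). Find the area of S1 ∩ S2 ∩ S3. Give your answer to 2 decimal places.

2.17

The intersection is the polygon with vertices (5,8), (5.5,6), (4,6), (4,7.333).
By the shoelace formula its area is 2.17.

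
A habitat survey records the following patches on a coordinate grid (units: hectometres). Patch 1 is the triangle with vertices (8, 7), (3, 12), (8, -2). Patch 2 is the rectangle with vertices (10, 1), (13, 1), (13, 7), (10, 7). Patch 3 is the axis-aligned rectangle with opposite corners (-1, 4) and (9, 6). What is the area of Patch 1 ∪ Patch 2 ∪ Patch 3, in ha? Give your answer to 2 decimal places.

By inclusion–exclusion:
Individual areas: |Patch 1| = 22.5, |Patch 2| = 18, |Patch 3| = 20.
|Patch 1∩Patch 2| = 0.
|Patch 1∩Patch 3| = 5.
|Patch 2∩Patch 3| = 0 (no overlap).
|Patch 1∩Patch 2∩Patch 3| = 0.
|Patch 1 ∪ Patch 2 ∪ Patch 3| = 60.5 − 5 + 0 = 55.50.

55.50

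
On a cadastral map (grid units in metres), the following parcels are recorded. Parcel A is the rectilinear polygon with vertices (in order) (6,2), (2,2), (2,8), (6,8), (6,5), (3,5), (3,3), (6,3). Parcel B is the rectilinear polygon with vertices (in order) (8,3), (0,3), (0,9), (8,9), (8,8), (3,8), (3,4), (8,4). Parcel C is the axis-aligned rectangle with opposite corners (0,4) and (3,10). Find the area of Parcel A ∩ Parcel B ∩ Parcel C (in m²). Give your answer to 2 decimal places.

The intersection is the polygon with vertices (3,8), (3,5), (3,4), (2,4), (2,8).
By the shoelace formula its area is 4.00.

4.00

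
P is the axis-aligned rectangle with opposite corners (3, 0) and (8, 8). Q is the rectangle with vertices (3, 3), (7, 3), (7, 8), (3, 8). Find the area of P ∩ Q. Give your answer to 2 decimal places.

20.00

|P∩Q|: x∈[3,7], y∈[3,8] → 4·5 = 20.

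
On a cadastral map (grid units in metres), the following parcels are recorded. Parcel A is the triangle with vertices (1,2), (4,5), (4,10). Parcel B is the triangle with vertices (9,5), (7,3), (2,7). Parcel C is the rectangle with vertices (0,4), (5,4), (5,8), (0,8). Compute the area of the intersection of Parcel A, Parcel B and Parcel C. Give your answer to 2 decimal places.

The intersection is the polygon with vertices (2.673,6.462), (2.79,6.774), (4,6.429), (4,5.4).
By the shoelace formula its area is 0.89.

0.89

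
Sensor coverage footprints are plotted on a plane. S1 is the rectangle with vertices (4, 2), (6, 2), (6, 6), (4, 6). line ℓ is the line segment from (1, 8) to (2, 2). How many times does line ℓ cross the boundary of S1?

0

The segment lies entirely outside S1 and never meets its boundary.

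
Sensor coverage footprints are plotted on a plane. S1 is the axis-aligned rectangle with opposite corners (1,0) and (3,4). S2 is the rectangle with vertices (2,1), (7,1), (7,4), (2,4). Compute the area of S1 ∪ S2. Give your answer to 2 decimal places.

By inclusion–exclusion:
Individual areas: |S1| = 8, |S2| = 15.
|S1∩S2|: x∈[2,3], y∈[1,4] → 1·3 = 3.
|S1 ∪ S2| = 23 − 3 = 20.00.

20.00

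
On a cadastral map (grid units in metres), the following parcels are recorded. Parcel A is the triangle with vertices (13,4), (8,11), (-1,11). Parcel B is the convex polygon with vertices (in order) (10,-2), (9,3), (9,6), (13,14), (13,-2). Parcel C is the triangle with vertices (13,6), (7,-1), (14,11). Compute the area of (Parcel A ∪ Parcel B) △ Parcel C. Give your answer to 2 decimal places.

|Parcel A ∪ Parcel B| = 71.7059.
|(Parcel A ∪ Parcel B) ∩ Parcel C| = 8.561.
|(Parcel A ∪ Parcel B) △ Parcel C| = 71.7059 + 11.5 − 17.122 = 66.08.

66.08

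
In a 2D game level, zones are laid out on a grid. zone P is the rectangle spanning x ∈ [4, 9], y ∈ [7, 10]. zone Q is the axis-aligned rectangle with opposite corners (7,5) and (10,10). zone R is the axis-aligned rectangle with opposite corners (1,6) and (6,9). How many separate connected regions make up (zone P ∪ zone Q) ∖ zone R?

1

(zone P ∪ zone Q) ∖ zone R is a single connected region.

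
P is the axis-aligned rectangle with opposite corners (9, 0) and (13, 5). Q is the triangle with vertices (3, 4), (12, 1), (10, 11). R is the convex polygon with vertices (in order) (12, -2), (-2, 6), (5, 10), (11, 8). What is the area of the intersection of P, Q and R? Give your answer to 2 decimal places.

8.47

The intersection is the polygon with vertices (11.2,5), (11.4,4), (11.69,1.103), (9,2), (9,5).
By the shoelace formula its area is 8.47.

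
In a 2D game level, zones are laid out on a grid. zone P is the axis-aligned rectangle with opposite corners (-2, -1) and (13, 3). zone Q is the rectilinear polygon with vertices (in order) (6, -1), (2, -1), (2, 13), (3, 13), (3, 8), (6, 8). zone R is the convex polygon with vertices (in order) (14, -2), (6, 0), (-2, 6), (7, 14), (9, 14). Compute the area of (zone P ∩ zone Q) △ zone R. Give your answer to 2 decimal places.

136.00

|zone P ∩ zone Q| = 16.
|(zone P ∩ zone Q) ∩ zone R| = 6.
|(zone P ∩ zone Q) △ zone R| = 16 + 132 − 12 = 136.00.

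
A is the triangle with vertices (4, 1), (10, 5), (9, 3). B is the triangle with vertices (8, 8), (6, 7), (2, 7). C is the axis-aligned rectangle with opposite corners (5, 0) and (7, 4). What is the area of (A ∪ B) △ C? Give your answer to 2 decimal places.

11.87

|A ∪ B| = 6.
|(A ∪ B) ∩ C| = 1.0667.
|(A ∪ B) △ C| = 6 + 8 − 2.1333 = 11.87.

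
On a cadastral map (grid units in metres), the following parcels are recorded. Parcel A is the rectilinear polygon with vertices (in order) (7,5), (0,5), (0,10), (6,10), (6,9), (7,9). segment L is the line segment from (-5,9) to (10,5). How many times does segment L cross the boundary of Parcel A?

The segment meets the boundary at (7,5.8), (0,7.667).

2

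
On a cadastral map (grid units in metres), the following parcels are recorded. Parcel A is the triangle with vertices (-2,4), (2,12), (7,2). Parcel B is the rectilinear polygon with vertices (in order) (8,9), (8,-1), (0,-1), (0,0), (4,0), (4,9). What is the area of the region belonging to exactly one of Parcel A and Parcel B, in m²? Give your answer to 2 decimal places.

|Parcel A| = 40, |Parcel B| = 44, |Parcel A∩Parcel B| = 8.
|Parcel A △ Parcel B| = |Parcel A| + |Parcel B| − 2·|Parcel A∩Parcel B| = 40 + 44 − 16 = 68.00.

68.00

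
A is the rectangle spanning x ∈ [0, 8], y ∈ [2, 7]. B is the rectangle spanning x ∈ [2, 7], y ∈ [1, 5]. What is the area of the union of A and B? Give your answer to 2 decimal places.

By inclusion–exclusion:
Individual areas: |A| = 40, |B| = 20.
|A∩B|: x∈[2,7], y∈[2,5] → 5·3 = 15.
|A ∪ B| = 60 − 15 = 45.00.

45.00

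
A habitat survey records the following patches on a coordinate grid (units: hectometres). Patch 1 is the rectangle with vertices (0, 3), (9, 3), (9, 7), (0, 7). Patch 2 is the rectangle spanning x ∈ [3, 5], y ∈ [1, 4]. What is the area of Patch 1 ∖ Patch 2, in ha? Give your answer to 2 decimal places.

34.00

|Patch 1∩Patch 2|: x∈[3,5], y∈[3,4] → 2·1 = 2.
|Patch 1| = 36.
|Patch 1 ∖ Patch 2| = |Patch 1| − |Patch 1∩Patch 2| = 36 − 2 = 34.00.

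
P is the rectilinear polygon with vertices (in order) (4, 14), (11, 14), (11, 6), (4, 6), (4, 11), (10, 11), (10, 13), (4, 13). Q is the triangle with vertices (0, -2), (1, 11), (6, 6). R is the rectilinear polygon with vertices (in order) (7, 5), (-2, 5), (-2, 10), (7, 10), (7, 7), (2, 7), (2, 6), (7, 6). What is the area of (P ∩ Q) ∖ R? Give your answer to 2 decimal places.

1.50

|P ∩ Q| = 2.
|(P ∩ Q) ∩ R| = 0.5.
|(P ∩ Q) ∖ R| = 2 − 0.5 = 1.50.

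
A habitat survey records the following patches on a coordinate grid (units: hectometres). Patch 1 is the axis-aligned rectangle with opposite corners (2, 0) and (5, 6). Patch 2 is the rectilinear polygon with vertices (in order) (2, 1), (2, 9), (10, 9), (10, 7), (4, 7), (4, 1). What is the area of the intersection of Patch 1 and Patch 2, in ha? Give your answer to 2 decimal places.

The intersection is the polygon with vertices (4,6), (4,1), (2,1), (2,6).
By the shoelace formula its area is 10.00.

10.00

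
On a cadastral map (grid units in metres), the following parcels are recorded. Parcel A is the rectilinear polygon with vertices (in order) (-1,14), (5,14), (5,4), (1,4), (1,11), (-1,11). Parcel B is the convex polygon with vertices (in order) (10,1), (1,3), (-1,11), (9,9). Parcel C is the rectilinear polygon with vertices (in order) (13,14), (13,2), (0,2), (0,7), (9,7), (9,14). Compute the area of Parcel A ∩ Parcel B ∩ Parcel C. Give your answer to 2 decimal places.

The intersection is the polygon with vertices (1,4), (1,7), (5,7), (5,4).
By the shoelace formula its area is 12.00.

12.00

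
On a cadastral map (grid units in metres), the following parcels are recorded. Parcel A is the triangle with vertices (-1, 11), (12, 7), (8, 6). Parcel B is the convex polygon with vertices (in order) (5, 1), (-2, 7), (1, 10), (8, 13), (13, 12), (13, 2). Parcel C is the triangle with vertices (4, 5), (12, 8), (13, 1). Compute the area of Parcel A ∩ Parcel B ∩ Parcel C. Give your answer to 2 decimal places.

2.40

The intersection is the polygon with vertices (8,6), (7.463,6.298), (10.535,7.451), (12,7).
By the shoelace formula its area is 2.40.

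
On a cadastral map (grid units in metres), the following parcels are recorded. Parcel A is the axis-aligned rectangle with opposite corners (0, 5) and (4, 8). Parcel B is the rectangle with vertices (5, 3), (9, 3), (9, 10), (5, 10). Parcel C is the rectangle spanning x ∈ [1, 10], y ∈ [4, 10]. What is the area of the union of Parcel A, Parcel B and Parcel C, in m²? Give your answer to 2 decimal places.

61.00

By inclusion–exclusion:
Individual areas: |Parcel A| = 12, |Parcel B| = 28, |Parcel C| = 54.
|Parcel A∩Parcel B| = 0 (no overlap).
|Parcel A∩Parcel C|: x∈[1,4], y∈[5,8] → 3·3 = 9.
|Parcel B∩Parcel C|: x∈[5,9], y∈[4,10] → 4·6 = 24.
|Parcel A∩Parcel B∩Parcel C| = 0.
|Parcel A ∪ Parcel B ∪ Parcel C| = 94 − 33 + 0 = 61.00.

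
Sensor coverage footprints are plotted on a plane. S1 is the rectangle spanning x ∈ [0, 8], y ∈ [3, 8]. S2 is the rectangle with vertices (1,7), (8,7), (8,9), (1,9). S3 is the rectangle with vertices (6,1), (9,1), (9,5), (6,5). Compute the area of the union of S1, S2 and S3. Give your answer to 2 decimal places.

55.00

By inclusion–exclusion:
Individual areas: |S1| = 40, |S2| = 14, |S3| = 12.
|S1∩S2|: x∈[1,8], y∈[7,8] → 7·1 = 7.
|S1∩S3|: x∈[6,8], y∈[3,5] → 2·2 = 4.
|S2∩S3| = 0 (no overlap).
|S1∩S2∩S3| = 0.
|S1 ∪ S2 ∪ S3| = 66 − 11 + 0 = 55.00.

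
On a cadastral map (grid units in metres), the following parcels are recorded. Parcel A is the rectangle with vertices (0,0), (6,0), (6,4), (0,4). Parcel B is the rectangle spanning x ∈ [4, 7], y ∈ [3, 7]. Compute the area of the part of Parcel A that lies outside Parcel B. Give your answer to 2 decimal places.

22.00

|Parcel A∩Parcel B|: x∈[4,6], y∈[3,4] → 2·1 = 2.
|Parcel A| = 24.
|Parcel A ∖ Parcel B| = |Parcel A| − |Parcel A∩Parcel B| = 24 − 2 = 22.00.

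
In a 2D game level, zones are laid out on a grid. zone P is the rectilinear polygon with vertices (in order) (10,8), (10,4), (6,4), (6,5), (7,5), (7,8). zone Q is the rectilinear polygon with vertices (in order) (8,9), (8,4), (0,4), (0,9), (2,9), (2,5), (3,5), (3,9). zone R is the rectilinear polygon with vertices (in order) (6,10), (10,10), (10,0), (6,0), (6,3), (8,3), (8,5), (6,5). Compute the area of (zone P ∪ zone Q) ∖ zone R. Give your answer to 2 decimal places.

28.00

|zone P ∪ zone Q| = 44.
|(zone P ∪ zone Q) ∩ zone R| = 16.
|(zone P ∪ zone Q) ∖ zone R| = 44 − 16 = 28.00.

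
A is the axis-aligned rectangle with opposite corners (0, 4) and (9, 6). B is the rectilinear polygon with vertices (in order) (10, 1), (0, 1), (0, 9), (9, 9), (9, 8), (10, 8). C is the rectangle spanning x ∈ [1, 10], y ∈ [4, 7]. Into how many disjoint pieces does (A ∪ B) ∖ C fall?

1

(A ∪ B) ∖ C is a single connected region.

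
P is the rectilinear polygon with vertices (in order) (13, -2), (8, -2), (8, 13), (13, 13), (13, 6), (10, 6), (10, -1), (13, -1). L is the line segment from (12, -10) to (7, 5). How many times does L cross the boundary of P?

2

The segment meets the boundary at (8,2), (9.333,-2).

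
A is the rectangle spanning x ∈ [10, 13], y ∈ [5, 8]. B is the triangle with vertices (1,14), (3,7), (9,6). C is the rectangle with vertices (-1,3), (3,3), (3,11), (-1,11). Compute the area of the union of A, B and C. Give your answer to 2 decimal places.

By inclusion–exclusion:
Individual areas: |A| = 9, |B| = 20, |C| = 32.
|A∩B| = 0.
|A∩C| = 0 (no overlap).
|B∩C| = 2.2857.
|A∩B∩C| = 0.
|A ∪ B ∪ C| = 61 − 2.2857 + 0 = 58.71.

58.71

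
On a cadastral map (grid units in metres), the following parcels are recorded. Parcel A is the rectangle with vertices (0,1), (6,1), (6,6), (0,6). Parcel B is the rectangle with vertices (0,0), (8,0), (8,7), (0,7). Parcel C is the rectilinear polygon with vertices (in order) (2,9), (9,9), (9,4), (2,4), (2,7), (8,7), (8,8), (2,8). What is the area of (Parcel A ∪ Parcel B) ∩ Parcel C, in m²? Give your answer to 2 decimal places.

18.00

The region (Parcel A ∪ Parcel B) ∩ Parcel C is the polygon with vertices (8,7), (8,4), (2,4), (2,7).
By the shoelace formula its area is 18.00.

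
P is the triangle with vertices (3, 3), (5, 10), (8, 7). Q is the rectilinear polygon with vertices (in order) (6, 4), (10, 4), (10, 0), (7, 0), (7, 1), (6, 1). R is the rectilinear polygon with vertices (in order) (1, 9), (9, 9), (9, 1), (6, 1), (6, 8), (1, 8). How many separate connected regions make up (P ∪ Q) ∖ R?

(P ∪ Q) ∖ R splits into 3 disjoint pieces (area 0.6429, area 7.8286, area 6).

3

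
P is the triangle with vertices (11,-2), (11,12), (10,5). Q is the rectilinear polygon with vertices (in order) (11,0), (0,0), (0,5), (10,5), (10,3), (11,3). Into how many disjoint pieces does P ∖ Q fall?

2

P ∖ Q splits into 2 disjoint pieces (area 0.2857, area 5.2143).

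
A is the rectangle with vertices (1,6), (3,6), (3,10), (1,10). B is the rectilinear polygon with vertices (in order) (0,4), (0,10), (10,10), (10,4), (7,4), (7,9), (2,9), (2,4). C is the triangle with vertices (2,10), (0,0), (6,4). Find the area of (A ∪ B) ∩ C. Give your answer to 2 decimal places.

The region (A ∪ B) ∩ C is the polygon with vertices (2,6), (2,4), (0.8,4), (2,10), (3,8.5), (3,6).
By the shoelace formula its area is 6.85.

6.85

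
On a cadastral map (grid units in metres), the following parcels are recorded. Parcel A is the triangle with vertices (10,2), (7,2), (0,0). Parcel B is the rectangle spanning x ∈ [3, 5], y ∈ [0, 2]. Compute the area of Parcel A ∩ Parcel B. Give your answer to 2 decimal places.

The intersection is the polygon with vertices (5,1.429), (5,1), (3,0.6), (3,0.857).
By the shoelace formula its area is 0.69.

0.69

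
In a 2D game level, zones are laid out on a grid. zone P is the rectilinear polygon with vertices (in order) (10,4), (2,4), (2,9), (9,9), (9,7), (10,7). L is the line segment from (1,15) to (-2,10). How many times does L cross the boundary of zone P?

The segment lies entirely outside zone P and never meets its boundary.

0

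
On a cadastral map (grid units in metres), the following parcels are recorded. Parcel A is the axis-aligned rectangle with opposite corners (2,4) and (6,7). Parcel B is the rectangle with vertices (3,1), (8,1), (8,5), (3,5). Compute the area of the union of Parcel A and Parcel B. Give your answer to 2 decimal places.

By inclusion–exclusion:
Individual areas: |Parcel A| = 12, |Parcel B| = 20.
|Parcel A∩Parcel B|: x∈[3,6], y∈[4,5] → 3·1 = 3.
|Parcel A ∪ Parcel B| = 32 − 3 = 29.00.

29.00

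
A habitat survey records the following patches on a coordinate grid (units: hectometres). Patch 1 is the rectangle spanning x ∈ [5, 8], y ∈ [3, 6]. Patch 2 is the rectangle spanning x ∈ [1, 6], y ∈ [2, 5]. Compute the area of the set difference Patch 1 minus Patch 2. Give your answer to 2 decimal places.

7.00

|Patch 1∩Patch 2|: x∈[5,6], y∈[3,5] → 1·2 = 2.
|Patch 1| = 9.
|Patch 1 ∖ Patch 2| = |Patch 1| − |Patch 1∩Patch 2| = 9 − 2 = 7.00.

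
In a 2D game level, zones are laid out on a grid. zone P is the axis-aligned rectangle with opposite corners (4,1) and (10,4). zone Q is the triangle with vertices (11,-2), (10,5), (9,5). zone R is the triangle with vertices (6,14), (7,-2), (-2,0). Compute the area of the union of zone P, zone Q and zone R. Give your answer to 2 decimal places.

83.45

By inclusion–exclusion:
Individual areas: |zone P| = 18, |zone Q| = 3.5, |zone R| = 71.
|zone P∩zone Q| = 0.8929.
|zone P∩zone R| = 8.1562.
|zone Q∩zone R| = 0.
|zone P∩zone Q∩zone R| = 0.
|zone P ∪ zone Q ∪ zone R| = 92.5 − 9.0491 + 0 = 83.45.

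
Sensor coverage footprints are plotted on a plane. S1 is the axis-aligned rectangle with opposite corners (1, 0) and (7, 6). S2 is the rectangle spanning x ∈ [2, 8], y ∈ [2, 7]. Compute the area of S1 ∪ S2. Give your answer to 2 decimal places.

46.00

By inclusion–exclusion:
Individual areas: |S1| = 36, |S2| = 30.
|S1∩S2|: x∈[2,7], y∈[2,6] → 5·4 = 20.
|S1 ∪ S2| = 66 − 20 = 46.00.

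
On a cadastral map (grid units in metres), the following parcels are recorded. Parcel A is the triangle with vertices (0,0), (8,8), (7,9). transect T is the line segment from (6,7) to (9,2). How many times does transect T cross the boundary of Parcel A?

1

The segment meets the boundary at (6.375,6.375).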